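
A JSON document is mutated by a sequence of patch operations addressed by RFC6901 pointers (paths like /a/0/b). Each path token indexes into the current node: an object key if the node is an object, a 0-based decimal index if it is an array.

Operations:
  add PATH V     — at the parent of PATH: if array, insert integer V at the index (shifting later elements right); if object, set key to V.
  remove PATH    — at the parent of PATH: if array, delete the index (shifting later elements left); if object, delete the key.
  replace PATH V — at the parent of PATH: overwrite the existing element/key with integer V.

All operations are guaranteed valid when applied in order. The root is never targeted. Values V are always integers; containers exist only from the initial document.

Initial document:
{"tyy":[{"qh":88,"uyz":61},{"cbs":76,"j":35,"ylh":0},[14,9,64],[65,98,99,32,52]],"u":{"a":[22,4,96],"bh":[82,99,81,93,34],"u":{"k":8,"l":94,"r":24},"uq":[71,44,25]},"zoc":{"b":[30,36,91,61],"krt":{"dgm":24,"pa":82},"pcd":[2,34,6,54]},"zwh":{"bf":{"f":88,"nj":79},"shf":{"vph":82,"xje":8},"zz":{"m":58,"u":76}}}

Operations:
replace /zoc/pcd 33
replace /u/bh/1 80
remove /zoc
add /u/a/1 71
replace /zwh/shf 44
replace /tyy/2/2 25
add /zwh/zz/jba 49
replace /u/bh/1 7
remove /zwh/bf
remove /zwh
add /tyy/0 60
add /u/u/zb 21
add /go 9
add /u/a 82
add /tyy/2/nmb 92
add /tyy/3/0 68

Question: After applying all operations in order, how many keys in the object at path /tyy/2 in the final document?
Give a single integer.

After op 1 (replace /zoc/pcd 33): {"tyy":[{"qh":88,"uyz":61},{"cbs":76,"j":35,"ylh":0},[14,9,64],[65,98,99,32,52]],"u":{"a":[22,4,96],"bh":[82,99,81,93,34],"u":{"k":8,"l":94,"r":24},"uq":[71,44,25]},"zoc":{"b":[30,36,91,61],"krt":{"dgm":24,"pa":82},"pcd":33},"zwh":{"bf":{"f":88,"nj":79},"shf":{"vph":82,"xje":8},"zz":{"m":58,"u":76}}}
After op 2 (replace /u/bh/1 80): {"tyy":[{"qh":88,"uyz":61},{"cbs":76,"j":35,"ylh":0},[14,9,64],[65,98,99,32,52]],"u":{"a":[22,4,96],"bh":[82,80,81,93,34],"u":{"k":8,"l":94,"r":24},"uq":[71,44,25]},"zoc":{"b":[30,36,91,61],"krt":{"dgm":24,"pa":82},"pcd":33},"zwh":{"bf":{"f":88,"nj":79},"shf":{"vph":82,"xje":8},"zz":{"m":58,"u":76}}}
After op 3 (remove /zoc): {"tyy":[{"qh":88,"uyz":61},{"cbs":76,"j":35,"ylh":0},[14,9,64],[65,98,99,32,52]],"u":{"a":[22,4,96],"bh":[82,80,81,93,34],"u":{"k":8,"l":94,"r":24},"uq":[71,44,25]},"zwh":{"bf":{"f":88,"nj":79},"shf":{"vph":82,"xje":8},"zz":{"m":58,"u":76}}}
After op 4 (add /u/a/1 71): {"tyy":[{"qh":88,"uyz":61},{"cbs":76,"j":35,"ylh":0},[14,9,64],[65,98,99,32,52]],"u":{"a":[22,71,4,96],"bh":[82,80,81,93,34],"u":{"k":8,"l":94,"r":24},"uq":[71,44,25]},"zwh":{"bf":{"f":88,"nj":79},"shf":{"vph":82,"xje":8},"zz":{"m":58,"u":76}}}
After op 5 (replace /zwh/shf 44): {"tyy":[{"qh":88,"uyz":61},{"cbs":76,"j":35,"ylh":0},[14,9,64],[65,98,99,32,52]],"u":{"a":[22,71,4,96],"bh":[82,80,81,93,34],"u":{"k":8,"l":94,"r":24},"uq":[71,44,25]},"zwh":{"bf":{"f":88,"nj":79},"shf":44,"zz":{"m":58,"u":76}}}
After op 6 (replace /tyy/2/2 25): {"tyy":[{"qh":88,"uyz":61},{"cbs":76,"j":35,"ylh":0},[14,9,25],[65,98,99,32,52]],"u":{"a":[22,71,4,96],"bh":[82,80,81,93,34],"u":{"k":8,"l":94,"r":24},"uq":[71,44,25]},"zwh":{"bf":{"f":88,"nj":79},"shf":44,"zz":{"m":58,"u":76}}}
After op 7 (add /zwh/zz/jba 49): {"tyy":[{"qh":88,"uyz":61},{"cbs":76,"j":35,"ylh":0},[14,9,25],[65,98,99,32,52]],"u":{"a":[22,71,4,96],"bh":[82,80,81,93,34],"u":{"k":8,"l":94,"r":24},"uq":[71,44,25]},"zwh":{"bf":{"f":88,"nj":79},"shf":44,"zz":{"jba":49,"m":58,"u":76}}}
After op 8 (replace /u/bh/1 7): {"tyy":[{"qh":88,"uyz":61},{"cbs":76,"j":35,"ylh":0},[14,9,25],[65,98,99,32,52]],"u":{"a":[22,71,4,96],"bh":[82,7,81,93,34],"u":{"k":8,"l":94,"r":24},"uq":[71,44,25]},"zwh":{"bf":{"f":88,"nj":79},"shf":44,"zz":{"jba":49,"m":58,"u":76}}}
After op 9 (remove /zwh/bf): {"tyy":[{"qh":88,"uyz":61},{"cbs":76,"j":35,"ylh":0},[14,9,25],[65,98,99,32,52]],"u":{"a":[22,71,4,96],"bh":[82,7,81,93,34],"u":{"k":8,"l":94,"r":24},"uq":[71,44,25]},"zwh":{"shf":44,"zz":{"jba":49,"m":58,"u":76}}}
After op 10 (remove /zwh): {"tyy":[{"qh":88,"uyz":61},{"cbs":76,"j":35,"ylh":0},[14,9,25],[65,98,99,32,52]],"u":{"a":[22,71,4,96],"bh":[82,7,81,93,34],"u":{"k":8,"l":94,"r":24},"uq":[71,44,25]}}
After op 11 (add /tyy/0 60): {"tyy":[60,{"qh":88,"uyz":61},{"cbs":76,"j":35,"ylh":0},[14,9,25],[65,98,99,32,52]],"u":{"a":[22,71,4,96],"bh":[82,7,81,93,34],"u":{"k":8,"l":94,"r":24},"uq":[71,44,25]}}
After op 12 (add /u/u/zb 21): {"tyy":[60,{"qh":88,"uyz":61},{"cbs":76,"j":35,"ylh":0},[14,9,25],[65,98,99,32,52]],"u":{"a":[22,71,4,96],"bh":[82,7,81,93,34],"u":{"k":8,"l":94,"r":24,"zb":21},"uq":[71,44,25]}}
After op 13 (add /go 9): {"go":9,"tyy":[60,{"qh":88,"uyz":61},{"cbs":76,"j":35,"ylh":0},[14,9,25],[65,98,99,32,52]],"u":{"a":[22,71,4,96],"bh":[82,7,81,93,34],"u":{"k":8,"l":94,"r":24,"zb":21},"uq":[71,44,25]}}
After op 14 (add /u/a 82): {"go":9,"tyy":[60,{"qh":88,"uyz":61},{"cbs":76,"j":35,"ylh":0},[14,9,25],[65,98,99,32,52]],"u":{"a":82,"bh":[82,7,81,93,34],"u":{"k":8,"l":94,"r":24,"zb":21},"uq":[71,44,25]}}
After op 15 (add /tyy/2/nmb 92): {"go":9,"tyy":[60,{"qh":88,"uyz":61},{"cbs":76,"j":35,"nmb":92,"ylh":0},[14,9,25],[65,98,99,32,52]],"u":{"a":82,"bh":[82,7,81,93,34],"u":{"k":8,"l":94,"r":24,"zb":21},"uq":[71,44,25]}}
After op 16 (add /tyy/3/0 68): {"go":9,"tyy":[60,{"qh":88,"uyz":61},{"cbs":76,"j":35,"nmb":92,"ylh":0},[68,14,9,25],[65,98,99,32,52]],"u":{"a":82,"bh":[82,7,81,93,34],"u":{"k":8,"l":94,"r":24,"zb":21},"uq":[71,44,25]}}
Size at path /tyy/2: 4

Answer: 4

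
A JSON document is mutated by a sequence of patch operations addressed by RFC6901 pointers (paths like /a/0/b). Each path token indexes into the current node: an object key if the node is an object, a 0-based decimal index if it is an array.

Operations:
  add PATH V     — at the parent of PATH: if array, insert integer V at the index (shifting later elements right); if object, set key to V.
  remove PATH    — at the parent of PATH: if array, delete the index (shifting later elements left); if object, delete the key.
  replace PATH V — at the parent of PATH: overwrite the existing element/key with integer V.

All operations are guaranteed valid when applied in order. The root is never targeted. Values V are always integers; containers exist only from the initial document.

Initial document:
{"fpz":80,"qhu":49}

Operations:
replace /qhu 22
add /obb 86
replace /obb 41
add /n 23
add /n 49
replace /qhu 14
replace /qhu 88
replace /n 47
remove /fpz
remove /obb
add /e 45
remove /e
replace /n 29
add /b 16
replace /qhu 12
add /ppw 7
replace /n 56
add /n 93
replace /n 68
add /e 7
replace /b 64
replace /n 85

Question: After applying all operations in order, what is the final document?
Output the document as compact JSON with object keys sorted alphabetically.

Answer: {"b":64,"e":7,"n":85,"ppw":7,"qhu":12}

Derivation:
After op 1 (replace /qhu 22): {"fpz":80,"qhu":22}
After op 2 (add /obb 86): {"fpz":80,"obb":86,"qhu":22}
After op 3 (replace /obb 41): {"fpz":80,"obb":41,"qhu":22}
After op 4 (add /n 23): {"fpz":80,"n":23,"obb":41,"qhu":22}
After op 5 (add /n 49): {"fpz":80,"n":49,"obb":41,"qhu":22}
After op 6 (replace /qhu 14): {"fpz":80,"n":49,"obb":41,"qhu":14}
After op 7 (replace /qhu 88): {"fpz":80,"n":49,"obb":41,"qhu":88}
After op 8 (replace /n 47): {"fpz":80,"n":47,"obb":41,"qhu":88}
After op 9 (remove /fpz): {"n":47,"obb":41,"qhu":88}
After op 10 (remove /obb): {"n":47,"qhu":88}
After op 11 (add /e 45): {"e":45,"n":47,"qhu":88}
After op 12 (remove /e): {"n":47,"qhu":88}
After op 13 (replace /n 29): {"n":29,"qhu":88}
After op 14 (add /b 16): {"b":16,"n":29,"qhu":88}
After op 15 (replace /qhu 12): {"b":16,"n":29,"qhu":12}
After op 16 (add /ppw 7): {"b":16,"n":29,"ppw":7,"qhu":12}
After op 17 (replace /n 56): {"b":16,"n":56,"ppw":7,"qhu":12}
After op 18 (add /n 93): {"b":16,"n":93,"ppw":7,"qhu":12}
After op 19 (replace /n 68): {"b":16,"n":68,"ppw":7,"qhu":12}
After op 20 (add /e 7): {"b":16,"e":7,"n":68,"ppw":7,"qhu":12}
After op 21 (replace /b 64): {"b":64,"e":7,"n":68,"ppw":7,"qhu":12}
After op 22 (replace /n 85): {"b":64,"e":7,"n":85,"ppw":7,"qhu":12}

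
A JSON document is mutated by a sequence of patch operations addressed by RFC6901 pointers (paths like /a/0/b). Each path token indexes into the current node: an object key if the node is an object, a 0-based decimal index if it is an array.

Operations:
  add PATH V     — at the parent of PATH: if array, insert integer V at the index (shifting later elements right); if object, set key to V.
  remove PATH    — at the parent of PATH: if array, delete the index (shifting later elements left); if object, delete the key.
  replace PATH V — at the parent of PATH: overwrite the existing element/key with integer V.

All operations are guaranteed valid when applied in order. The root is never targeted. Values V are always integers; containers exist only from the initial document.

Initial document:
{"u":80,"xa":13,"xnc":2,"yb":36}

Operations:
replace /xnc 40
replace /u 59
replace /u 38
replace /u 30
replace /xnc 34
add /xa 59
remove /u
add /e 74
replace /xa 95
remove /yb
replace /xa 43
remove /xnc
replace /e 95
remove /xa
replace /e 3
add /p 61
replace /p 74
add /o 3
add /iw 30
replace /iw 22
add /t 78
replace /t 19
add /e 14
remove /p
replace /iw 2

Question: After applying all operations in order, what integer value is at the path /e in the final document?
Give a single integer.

Answer: 14

Derivation:
After op 1 (replace /xnc 40): {"u":80,"xa":13,"xnc":40,"yb":36}
After op 2 (replace /u 59): {"u":59,"xa":13,"xnc":40,"yb":36}
After op 3 (replace /u 38): {"u":38,"xa":13,"xnc":40,"yb":36}
After op 4 (replace /u 30): {"u":30,"xa":13,"xnc":40,"yb":36}
After op 5 (replace /xnc 34): {"u":30,"xa":13,"xnc":34,"yb":36}
After op 6 (add /xa 59): {"u":30,"xa":59,"xnc":34,"yb":36}
After op 7 (remove /u): {"xa":59,"xnc":34,"yb":36}
After op 8 (add /e 74): {"e":74,"xa":59,"xnc":34,"yb":36}
After op 9 (replace /xa 95): {"e":74,"xa":95,"xnc":34,"yb":36}
After op 10 (remove /yb): {"e":74,"xa":95,"xnc":34}
After op 11 (replace /xa 43): {"e":74,"xa":43,"xnc":34}
After op 12 (remove /xnc): {"e":74,"xa":43}
After op 13 (replace /e 95): {"e":95,"xa":43}
After op 14 (remove /xa): {"e":95}
After op 15 (replace /e 3): {"e":3}
After op 16 (add /p 61): {"e":3,"p":61}
After op 17 (replace /p 74): {"e":3,"p":74}
After op 18 (add /o 3): {"e":3,"o":3,"p":74}
After op 19 (add /iw 30): {"e":3,"iw":30,"o":3,"p":74}
After op 20 (replace /iw 22): {"e":3,"iw":22,"o":3,"p":74}
After op 21 (add /t 78): {"e":3,"iw":22,"o":3,"p":74,"t":78}
After op 22 (replace /t 19): {"e":3,"iw":22,"o":3,"p":74,"t":19}
After op 23 (add /e 14): {"e":14,"iw":22,"o":3,"p":74,"t":19}
After op 24 (remove /p): {"e":14,"iw":22,"o":3,"t":19}
After op 25 (replace /iw 2): {"e":14,"iw":2,"o":3,"t":19}
Value at /e: 14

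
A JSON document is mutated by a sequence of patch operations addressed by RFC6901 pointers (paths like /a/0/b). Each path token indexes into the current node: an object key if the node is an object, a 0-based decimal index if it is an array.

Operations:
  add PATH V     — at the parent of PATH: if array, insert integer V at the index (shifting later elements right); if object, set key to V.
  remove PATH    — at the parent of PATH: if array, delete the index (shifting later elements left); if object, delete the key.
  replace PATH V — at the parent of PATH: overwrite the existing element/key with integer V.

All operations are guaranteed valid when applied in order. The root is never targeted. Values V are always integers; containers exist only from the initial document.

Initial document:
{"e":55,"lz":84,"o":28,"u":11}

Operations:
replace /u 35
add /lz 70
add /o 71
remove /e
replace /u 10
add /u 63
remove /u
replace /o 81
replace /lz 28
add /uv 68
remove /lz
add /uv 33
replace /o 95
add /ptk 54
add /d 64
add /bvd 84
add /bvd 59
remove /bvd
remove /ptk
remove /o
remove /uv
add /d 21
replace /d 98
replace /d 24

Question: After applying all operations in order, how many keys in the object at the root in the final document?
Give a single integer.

Answer: 1

Derivation:
After op 1 (replace /u 35): {"e":55,"lz":84,"o":28,"u":35}
After op 2 (add /lz 70): {"e":55,"lz":70,"o":28,"u":35}
After op 3 (add /o 71): {"e":55,"lz":70,"o":71,"u":35}
After op 4 (remove /e): {"lz":70,"o":71,"u":35}
After op 5 (replace /u 10): {"lz":70,"o":71,"u":10}
After op 6 (add /u 63): {"lz":70,"o":71,"u":63}
After op 7 (remove /u): {"lz":70,"o":71}
After op 8 (replace /o 81): {"lz":70,"o":81}
After op 9 (replace /lz 28): {"lz":28,"o":81}
After op 10 (add /uv 68): {"lz":28,"o":81,"uv":68}
After op 11 (remove /lz): {"o":81,"uv":68}
After op 12 (add /uv 33): {"o":81,"uv":33}
After op 13 (replace /o 95): {"o":95,"uv":33}
After op 14 (add /ptk 54): {"o":95,"ptk":54,"uv":33}
After op 15 (add /d 64): {"d":64,"o":95,"ptk":54,"uv":33}
After op 16 (add /bvd 84): {"bvd":84,"d":64,"o":95,"ptk":54,"uv":33}
After op 17 (add /bvd 59): {"bvd":59,"d":64,"o":95,"ptk":54,"uv":33}
After op 18 (remove /bvd): {"d":64,"o":95,"ptk":54,"uv":33}
After op 19 (remove /ptk): {"d":64,"o":95,"uv":33}
After op 20 (remove /o): {"d":64,"uv":33}
After op 21 (remove /uv): {"d":64}
After op 22 (add /d 21): {"d":21}
After op 23 (replace /d 98): {"d":98}
After op 24 (replace /d 24): {"d":24}
Size at the root: 1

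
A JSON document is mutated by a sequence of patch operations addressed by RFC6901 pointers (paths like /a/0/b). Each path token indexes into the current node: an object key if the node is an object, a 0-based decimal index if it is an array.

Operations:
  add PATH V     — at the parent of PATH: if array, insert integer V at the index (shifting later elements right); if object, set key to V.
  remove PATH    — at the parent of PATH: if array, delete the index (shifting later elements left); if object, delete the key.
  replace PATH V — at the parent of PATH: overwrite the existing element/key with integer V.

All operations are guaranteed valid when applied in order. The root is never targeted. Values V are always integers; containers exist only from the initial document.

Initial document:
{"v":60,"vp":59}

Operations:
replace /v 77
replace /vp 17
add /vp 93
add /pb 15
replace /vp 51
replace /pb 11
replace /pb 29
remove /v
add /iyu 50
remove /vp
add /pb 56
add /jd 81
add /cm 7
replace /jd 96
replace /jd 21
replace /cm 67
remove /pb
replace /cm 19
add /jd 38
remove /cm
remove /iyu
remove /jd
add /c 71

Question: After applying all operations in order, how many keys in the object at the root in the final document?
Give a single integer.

After op 1 (replace /v 77): {"v":77,"vp":59}
After op 2 (replace /vp 17): {"v":77,"vp":17}
After op 3 (add /vp 93): {"v":77,"vp":93}
After op 4 (add /pb 15): {"pb":15,"v":77,"vp":93}
After op 5 (replace /vp 51): {"pb":15,"v":77,"vp":51}
After op 6 (replace /pb 11): {"pb":11,"v":77,"vp":51}
After op 7 (replace /pb 29): {"pb":29,"v":77,"vp":51}
After op 8 (remove /v): {"pb":29,"vp":51}
After op 9 (add /iyu 50): {"iyu":50,"pb":29,"vp":51}
After op 10 (remove /vp): {"iyu":50,"pb":29}
After op 11 (add /pb 56): {"iyu":50,"pb":56}
After op 12 (add /jd 81): {"iyu":50,"jd":81,"pb":56}
After op 13 (add /cm 7): {"cm":7,"iyu":50,"jd":81,"pb":56}
After op 14 (replace /jd 96): {"cm":7,"iyu":50,"jd":96,"pb":56}
After op 15 (replace /jd 21): {"cm":7,"iyu":50,"jd":21,"pb":56}
After op 16 (replace /cm 67): {"cm":67,"iyu":50,"jd":21,"pb":56}
After op 17 (remove /pb): {"cm":67,"iyu":50,"jd":21}
After op 18 (replace /cm 19): {"cm":19,"iyu":50,"jd":21}
After op 19 (add /jd 38): {"cm":19,"iyu":50,"jd":38}
After op 20 (remove /cm): {"iyu":50,"jd":38}
After op 21 (remove /iyu): {"jd":38}
After op 22 (remove /jd): {}
After op 23 (add /c 71): {"c":71}
Size at the root: 1

Answer: 1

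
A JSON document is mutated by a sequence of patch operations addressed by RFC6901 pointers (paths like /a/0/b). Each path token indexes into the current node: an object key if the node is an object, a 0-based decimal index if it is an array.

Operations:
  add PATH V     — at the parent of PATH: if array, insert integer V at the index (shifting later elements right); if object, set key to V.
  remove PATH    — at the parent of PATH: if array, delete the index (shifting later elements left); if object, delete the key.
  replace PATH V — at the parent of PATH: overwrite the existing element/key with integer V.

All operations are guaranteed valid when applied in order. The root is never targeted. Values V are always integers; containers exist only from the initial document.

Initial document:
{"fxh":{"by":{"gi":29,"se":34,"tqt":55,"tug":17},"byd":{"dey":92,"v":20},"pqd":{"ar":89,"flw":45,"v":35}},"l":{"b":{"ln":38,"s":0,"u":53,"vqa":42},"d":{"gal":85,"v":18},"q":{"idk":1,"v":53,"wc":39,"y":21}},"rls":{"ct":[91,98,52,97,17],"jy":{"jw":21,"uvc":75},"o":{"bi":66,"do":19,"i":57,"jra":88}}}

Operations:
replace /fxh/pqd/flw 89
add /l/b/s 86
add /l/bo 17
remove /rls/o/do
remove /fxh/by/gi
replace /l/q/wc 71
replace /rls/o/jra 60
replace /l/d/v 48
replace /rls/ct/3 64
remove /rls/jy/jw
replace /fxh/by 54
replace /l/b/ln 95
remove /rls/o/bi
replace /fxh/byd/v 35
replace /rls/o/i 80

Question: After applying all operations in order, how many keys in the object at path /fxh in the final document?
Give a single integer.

After op 1 (replace /fxh/pqd/flw 89): {"fxh":{"by":{"gi":29,"se":34,"tqt":55,"tug":17},"byd":{"dey":92,"v":20},"pqd":{"ar":89,"flw":89,"v":35}},"l":{"b":{"ln":38,"s":0,"u":53,"vqa":42},"d":{"gal":85,"v":18},"q":{"idk":1,"v":53,"wc":39,"y":21}},"rls":{"ct":[91,98,52,97,17],"jy":{"jw":21,"uvc":75},"o":{"bi":66,"do":19,"i":57,"jra":88}}}
After op 2 (add /l/b/s 86): {"fxh":{"by":{"gi":29,"se":34,"tqt":55,"tug":17},"byd":{"dey":92,"v":20},"pqd":{"ar":89,"flw":89,"v":35}},"l":{"b":{"ln":38,"s":86,"u":53,"vqa":42},"d":{"gal":85,"v":18},"q":{"idk":1,"v":53,"wc":39,"y":21}},"rls":{"ct":[91,98,52,97,17],"jy":{"jw":21,"uvc":75},"o":{"bi":66,"do":19,"i":57,"jra":88}}}
After op 3 (add /l/bo 17): {"fxh":{"by":{"gi":29,"se":34,"tqt":55,"tug":17},"byd":{"dey":92,"v":20},"pqd":{"ar":89,"flw":89,"v":35}},"l":{"b":{"ln":38,"s":86,"u":53,"vqa":42},"bo":17,"d":{"gal":85,"v":18},"q":{"idk":1,"v":53,"wc":39,"y":21}},"rls":{"ct":[91,98,52,97,17],"jy":{"jw":21,"uvc":75},"o":{"bi":66,"do":19,"i":57,"jra":88}}}
After op 4 (remove /rls/o/do): {"fxh":{"by":{"gi":29,"se":34,"tqt":55,"tug":17},"byd":{"dey":92,"v":20},"pqd":{"ar":89,"flw":89,"v":35}},"l":{"b":{"ln":38,"s":86,"u":53,"vqa":42},"bo":17,"d":{"gal":85,"v":18},"q":{"idk":1,"v":53,"wc":39,"y":21}},"rls":{"ct":[91,98,52,97,17],"jy":{"jw":21,"uvc":75},"o":{"bi":66,"i":57,"jra":88}}}
After op 5 (remove /fxh/by/gi): {"fxh":{"by":{"se":34,"tqt":55,"tug":17},"byd":{"dey":92,"v":20},"pqd":{"ar":89,"flw":89,"v":35}},"l":{"b":{"ln":38,"s":86,"u":53,"vqa":42},"bo":17,"d":{"gal":85,"v":18},"q":{"idk":1,"v":53,"wc":39,"y":21}},"rls":{"ct":[91,98,52,97,17],"jy":{"jw":21,"uvc":75},"o":{"bi":66,"i":57,"jra":88}}}
After op 6 (replace /l/q/wc 71): {"fxh":{"by":{"se":34,"tqt":55,"tug":17},"byd":{"dey":92,"v":20},"pqd":{"ar":89,"flw":89,"v":35}},"l":{"b":{"ln":38,"s":86,"u":53,"vqa":42},"bo":17,"d":{"gal":85,"v":18},"q":{"idk":1,"v":53,"wc":71,"y":21}},"rls":{"ct":[91,98,52,97,17],"jy":{"jw":21,"uvc":75},"o":{"bi":66,"i":57,"jra":88}}}
After op 7 (replace /rls/o/jra 60): {"fxh":{"by":{"se":34,"tqt":55,"tug":17},"byd":{"dey":92,"v":20},"pqd":{"ar":89,"flw":89,"v":35}},"l":{"b":{"ln":38,"s":86,"u":53,"vqa":42},"bo":17,"d":{"gal":85,"v":18},"q":{"idk":1,"v":53,"wc":71,"y":21}},"rls":{"ct":[91,98,52,97,17],"jy":{"jw":21,"uvc":75},"o":{"bi":66,"i":57,"jra":60}}}
After op 8 (replace /l/d/v 48): {"fxh":{"by":{"se":34,"tqt":55,"tug":17},"byd":{"dey":92,"v":20},"pqd":{"ar":89,"flw":89,"v":35}},"l":{"b":{"ln":38,"s":86,"u":53,"vqa":42},"bo":17,"d":{"gal":85,"v":48},"q":{"idk":1,"v":53,"wc":71,"y":21}},"rls":{"ct":[91,98,52,97,17],"jy":{"jw":21,"uvc":75},"o":{"bi":66,"i":57,"jra":60}}}
After op 9 (replace /rls/ct/3 64): {"fxh":{"by":{"se":34,"tqt":55,"tug":17},"byd":{"dey":92,"v":20},"pqd":{"ar":89,"flw":89,"v":35}},"l":{"b":{"ln":38,"s":86,"u":53,"vqa":42},"bo":17,"d":{"gal":85,"v":48},"q":{"idk":1,"v":53,"wc":71,"y":21}},"rls":{"ct":[91,98,52,64,17],"jy":{"jw":21,"uvc":75},"o":{"bi":66,"i":57,"jra":60}}}
After op 10 (remove /rls/jy/jw): {"fxh":{"by":{"se":34,"tqt":55,"tug":17},"byd":{"dey":92,"v":20},"pqd":{"ar":89,"flw":89,"v":35}},"l":{"b":{"ln":38,"s":86,"u":53,"vqa":42},"bo":17,"d":{"gal":85,"v":48},"q":{"idk":1,"v":53,"wc":71,"y":21}},"rls":{"ct":[91,98,52,64,17],"jy":{"uvc":75},"o":{"bi":66,"i":57,"jra":60}}}
After op 11 (replace /fxh/by 54): {"fxh":{"by":54,"byd":{"dey":92,"v":20},"pqd":{"ar":89,"flw":89,"v":35}},"l":{"b":{"ln":38,"s":86,"u":53,"vqa":42},"bo":17,"d":{"gal":85,"v":48},"q":{"idk":1,"v":53,"wc":71,"y":21}},"rls":{"ct":[91,98,52,64,17],"jy":{"uvc":75},"o":{"bi":66,"i":57,"jra":60}}}
After op 12 (replace /l/b/ln 95): {"fxh":{"by":54,"byd":{"dey":92,"v":20},"pqd":{"ar":89,"flw":89,"v":35}},"l":{"b":{"ln":95,"s":86,"u":53,"vqa":42},"bo":17,"d":{"gal":85,"v":48},"q":{"idk":1,"v":53,"wc":71,"y":21}},"rls":{"ct":[91,98,52,64,17],"jy":{"uvc":75},"o":{"bi":66,"i":57,"jra":60}}}
After op 13 (remove /rls/o/bi): {"fxh":{"by":54,"byd":{"dey":92,"v":20},"pqd":{"ar":89,"flw":89,"v":35}},"l":{"b":{"ln":95,"s":86,"u":53,"vqa":42},"bo":17,"d":{"gal":85,"v":48},"q":{"idk":1,"v":53,"wc":71,"y":21}},"rls":{"ct":[91,98,52,64,17],"jy":{"uvc":75},"o":{"i":57,"jra":60}}}
After op 14 (replace /fxh/byd/v 35): {"fxh":{"by":54,"byd":{"dey":92,"v":35},"pqd":{"ar":89,"flw":89,"v":35}},"l":{"b":{"ln":95,"s":86,"u":53,"vqa":42},"bo":17,"d":{"gal":85,"v":48},"q":{"idk":1,"v":53,"wc":71,"y":21}},"rls":{"ct":[91,98,52,64,17],"jy":{"uvc":75},"o":{"i":57,"jra":60}}}
After op 15 (replace /rls/o/i 80): {"fxh":{"by":54,"byd":{"dey":92,"v":35},"pqd":{"ar":89,"flw":89,"v":35}},"l":{"b":{"ln":95,"s":86,"u":53,"vqa":42},"bo":17,"d":{"gal":85,"v":48},"q":{"idk":1,"v":53,"wc":71,"y":21}},"rls":{"ct":[91,98,52,64,17],"jy":{"uvc":75},"o":{"i":80,"jra":60}}}
Size at path /fxh: 3

Answer: 3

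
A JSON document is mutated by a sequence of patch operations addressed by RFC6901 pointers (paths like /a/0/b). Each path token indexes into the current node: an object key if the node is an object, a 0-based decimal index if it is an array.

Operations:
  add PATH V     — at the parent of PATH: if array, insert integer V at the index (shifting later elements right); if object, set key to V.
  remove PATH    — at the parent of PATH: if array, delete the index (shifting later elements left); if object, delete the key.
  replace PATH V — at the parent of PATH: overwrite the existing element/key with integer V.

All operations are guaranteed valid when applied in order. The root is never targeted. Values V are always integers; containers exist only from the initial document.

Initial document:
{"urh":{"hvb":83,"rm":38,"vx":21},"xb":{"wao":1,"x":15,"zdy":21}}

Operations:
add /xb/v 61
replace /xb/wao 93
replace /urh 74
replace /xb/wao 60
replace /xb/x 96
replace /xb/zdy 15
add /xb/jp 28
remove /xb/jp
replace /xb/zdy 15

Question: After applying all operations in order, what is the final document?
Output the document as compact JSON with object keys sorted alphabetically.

Answer: {"urh":74,"xb":{"v":61,"wao":60,"x":96,"zdy":15}}

Derivation:
After op 1 (add /xb/v 61): {"urh":{"hvb":83,"rm":38,"vx":21},"xb":{"v":61,"wao":1,"x":15,"zdy":21}}
After op 2 (replace /xb/wao 93): {"urh":{"hvb":83,"rm":38,"vx":21},"xb":{"v":61,"wao":93,"x":15,"zdy":21}}
After op 3 (replace /urh 74): {"urh":74,"xb":{"v":61,"wao":93,"x":15,"zdy":21}}
After op 4 (replace /xb/wao 60): {"urh":74,"xb":{"v":61,"wao":60,"x":15,"zdy":21}}
After op 5 (replace /xb/x 96): {"urh":74,"xb":{"v":61,"wao":60,"x":96,"zdy":21}}
After op 6 (replace /xb/zdy 15): {"urh":74,"xb":{"v":61,"wao":60,"x":96,"zdy":15}}
After op 7 (add /xb/jp 28): {"urh":74,"xb":{"jp":28,"v":61,"wao":60,"x":96,"zdy":15}}
After op 8 (remove /xb/jp): {"urh":74,"xb":{"v":61,"wao":60,"x":96,"zdy":15}}
After op 9 (replace /xb/zdy 15): {"urh":74,"xb":{"v":61,"wao":60,"x":96,"zdy":15}}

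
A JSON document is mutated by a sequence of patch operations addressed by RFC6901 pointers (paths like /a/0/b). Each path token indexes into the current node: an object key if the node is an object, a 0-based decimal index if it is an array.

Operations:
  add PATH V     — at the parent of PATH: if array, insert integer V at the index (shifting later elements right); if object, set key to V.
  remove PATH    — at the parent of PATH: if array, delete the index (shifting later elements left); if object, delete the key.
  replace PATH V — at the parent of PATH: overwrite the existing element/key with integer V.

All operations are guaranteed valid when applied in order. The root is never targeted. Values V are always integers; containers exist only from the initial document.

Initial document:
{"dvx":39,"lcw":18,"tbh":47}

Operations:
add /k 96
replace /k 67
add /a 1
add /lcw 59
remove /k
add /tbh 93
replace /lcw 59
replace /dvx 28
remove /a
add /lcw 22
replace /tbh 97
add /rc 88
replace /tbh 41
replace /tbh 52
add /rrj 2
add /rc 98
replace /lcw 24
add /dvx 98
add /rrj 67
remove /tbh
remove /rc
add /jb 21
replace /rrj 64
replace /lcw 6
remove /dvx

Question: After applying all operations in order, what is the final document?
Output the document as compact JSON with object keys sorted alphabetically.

Answer: {"jb":21,"lcw":6,"rrj":64}

Derivation:
After op 1 (add /k 96): {"dvx":39,"k":96,"lcw":18,"tbh":47}
After op 2 (replace /k 67): {"dvx":39,"k":67,"lcw":18,"tbh":47}
After op 3 (add /a 1): {"a":1,"dvx":39,"k":67,"lcw":18,"tbh":47}
After op 4 (add /lcw 59): {"a":1,"dvx":39,"k":67,"lcw":59,"tbh":47}
After op 5 (remove /k): {"a":1,"dvx":39,"lcw":59,"tbh":47}
After op 6 (add /tbh 93): {"a":1,"dvx":39,"lcw":59,"tbh":93}
After op 7 (replace /lcw 59): {"a":1,"dvx":39,"lcw":59,"tbh":93}
After op 8 (replace /dvx 28): {"a":1,"dvx":28,"lcw":59,"tbh":93}
After op 9 (remove /a): {"dvx":28,"lcw":59,"tbh":93}
After op 10 (add /lcw 22): {"dvx":28,"lcw":22,"tbh":93}
After op 11 (replace /tbh 97): {"dvx":28,"lcw":22,"tbh":97}
After op 12 (add /rc 88): {"dvx":28,"lcw":22,"rc":88,"tbh":97}
After op 13 (replace /tbh 41): {"dvx":28,"lcw":22,"rc":88,"tbh":41}
After op 14 (replace /tbh 52): {"dvx":28,"lcw":22,"rc":88,"tbh":52}
After op 15 (add /rrj 2): {"dvx":28,"lcw":22,"rc":88,"rrj":2,"tbh":52}
After op 16 (add /rc 98): {"dvx":28,"lcw":22,"rc":98,"rrj":2,"tbh":52}
After op 17 (replace /lcw 24): {"dvx":28,"lcw":24,"rc":98,"rrj":2,"tbh":52}
After op 18 (add /dvx 98): {"dvx":98,"lcw":24,"rc":98,"rrj":2,"tbh":52}
After op 19 (add /rrj 67): {"dvx":98,"lcw":24,"rc":98,"rrj":67,"tbh":52}
After op 20 (remove /tbh): {"dvx":98,"lcw":24,"rc":98,"rrj":67}
After op 21 (remove /rc): {"dvx":98,"lcw":24,"rrj":67}
After op 22 (add /jb 21): {"dvx":98,"jb":21,"lcw":24,"rrj":67}
After op 23 (replace /rrj 64): {"dvx":98,"jb":21,"lcw":24,"rrj":64}
After op 24 (replace /lcw 6): {"dvx":98,"jb":21,"lcw":6,"rrj":64}
After op 25 (remove /dvx): {"jb":21,"lcw":6,"rrj":64}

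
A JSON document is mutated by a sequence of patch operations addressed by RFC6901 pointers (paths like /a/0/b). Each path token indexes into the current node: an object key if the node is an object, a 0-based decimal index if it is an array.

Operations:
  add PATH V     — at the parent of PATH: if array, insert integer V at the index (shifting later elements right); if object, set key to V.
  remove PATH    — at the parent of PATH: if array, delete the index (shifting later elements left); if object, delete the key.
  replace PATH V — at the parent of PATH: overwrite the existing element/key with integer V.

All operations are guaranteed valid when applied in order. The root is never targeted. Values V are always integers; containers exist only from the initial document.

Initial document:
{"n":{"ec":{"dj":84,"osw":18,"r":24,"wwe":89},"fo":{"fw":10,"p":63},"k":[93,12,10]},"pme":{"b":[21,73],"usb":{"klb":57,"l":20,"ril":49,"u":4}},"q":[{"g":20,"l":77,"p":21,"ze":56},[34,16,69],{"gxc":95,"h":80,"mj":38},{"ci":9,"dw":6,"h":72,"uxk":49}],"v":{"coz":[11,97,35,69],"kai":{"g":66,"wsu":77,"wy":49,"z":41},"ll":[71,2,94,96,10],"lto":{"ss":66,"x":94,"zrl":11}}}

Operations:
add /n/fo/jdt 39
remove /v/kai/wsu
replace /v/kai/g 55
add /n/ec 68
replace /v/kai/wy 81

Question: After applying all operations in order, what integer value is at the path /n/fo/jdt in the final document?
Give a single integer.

Answer: 39

Derivation:
After op 1 (add /n/fo/jdt 39): {"n":{"ec":{"dj":84,"osw":18,"r":24,"wwe":89},"fo":{"fw":10,"jdt":39,"p":63},"k":[93,12,10]},"pme":{"b":[21,73],"usb":{"klb":57,"l":20,"ril":49,"u":4}},"q":[{"g":20,"l":77,"p":21,"ze":56},[34,16,69],{"gxc":95,"h":80,"mj":38},{"ci":9,"dw":6,"h":72,"uxk":49}],"v":{"coz":[11,97,35,69],"kai":{"g":66,"wsu":77,"wy":49,"z":41},"ll":[71,2,94,96,10],"lto":{"ss":66,"x":94,"zrl":11}}}
After op 2 (remove /v/kai/wsu): {"n":{"ec":{"dj":84,"osw":18,"r":24,"wwe":89},"fo":{"fw":10,"jdt":39,"p":63},"k":[93,12,10]},"pme":{"b":[21,73],"usb":{"klb":57,"l":20,"ril":49,"u":4}},"q":[{"g":20,"l":77,"p":21,"ze":56},[34,16,69],{"gxc":95,"h":80,"mj":38},{"ci":9,"dw":6,"h":72,"uxk":49}],"v":{"coz":[11,97,35,69],"kai":{"g":66,"wy":49,"z":41},"ll":[71,2,94,96,10],"lto":{"ss":66,"x":94,"zrl":11}}}
After op 3 (replace /v/kai/g 55): {"n":{"ec":{"dj":84,"osw":18,"r":24,"wwe":89},"fo":{"fw":10,"jdt":39,"p":63},"k":[93,12,10]},"pme":{"b":[21,73],"usb":{"klb":57,"l":20,"ril":49,"u":4}},"q":[{"g":20,"l":77,"p":21,"ze":56},[34,16,69],{"gxc":95,"h":80,"mj":38},{"ci":9,"dw":6,"h":72,"uxk":49}],"v":{"coz":[11,97,35,69],"kai":{"g":55,"wy":49,"z":41},"ll":[71,2,94,96,10],"lto":{"ss":66,"x":94,"zrl":11}}}
After op 4 (add /n/ec 68): {"n":{"ec":68,"fo":{"fw":10,"jdt":39,"p":63},"k":[93,12,10]},"pme":{"b":[21,73],"usb":{"klb":57,"l":20,"ril":49,"u":4}},"q":[{"g":20,"l":77,"p":21,"ze":56},[34,16,69],{"gxc":95,"h":80,"mj":38},{"ci":9,"dw":6,"h":72,"uxk":49}],"v":{"coz":[11,97,35,69],"kai":{"g":55,"wy":49,"z":41},"ll":[71,2,94,96,10],"lto":{"ss":66,"x":94,"zrl":11}}}
After op 5 (replace /v/kai/wy 81): {"n":{"ec":68,"fo":{"fw":10,"jdt":39,"p":63},"k":[93,12,10]},"pme":{"b":[21,73],"usb":{"klb":57,"l":20,"ril":49,"u":4}},"q":[{"g":20,"l":77,"p":21,"ze":56},[34,16,69],{"gxc":95,"h":80,"mj":38},{"ci":9,"dw":6,"h":72,"uxk":49}],"v":{"coz":[11,97,35,69],"kai":{"g":55,"wy":81,"z":41},"ll":[71,2,94,96,10],"lto":{"ss":66,"x":94,"zrl":11}}}
Value at /n/fo/jdt: 39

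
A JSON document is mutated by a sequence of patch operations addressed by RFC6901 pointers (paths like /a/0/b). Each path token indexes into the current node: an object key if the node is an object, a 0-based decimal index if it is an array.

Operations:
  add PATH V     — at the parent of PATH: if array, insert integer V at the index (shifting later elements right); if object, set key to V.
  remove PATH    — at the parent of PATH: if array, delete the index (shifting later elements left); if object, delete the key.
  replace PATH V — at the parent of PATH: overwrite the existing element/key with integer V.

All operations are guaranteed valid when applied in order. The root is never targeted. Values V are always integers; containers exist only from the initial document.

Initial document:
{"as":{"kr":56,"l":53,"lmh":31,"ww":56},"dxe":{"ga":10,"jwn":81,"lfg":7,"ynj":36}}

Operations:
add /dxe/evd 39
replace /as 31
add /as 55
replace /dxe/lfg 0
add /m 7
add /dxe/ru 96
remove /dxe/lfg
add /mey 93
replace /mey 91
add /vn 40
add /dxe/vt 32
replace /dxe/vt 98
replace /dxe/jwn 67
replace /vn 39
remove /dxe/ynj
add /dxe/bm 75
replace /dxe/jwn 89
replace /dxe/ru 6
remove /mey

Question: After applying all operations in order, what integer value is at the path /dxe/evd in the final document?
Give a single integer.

After op 1 (add /dxe/evd 39): {"as":{"kr":56,"l":53,"lmh":31,"ww":56},"dxe":{"evd":39,"ga":10,"jwn":81,"lfg":7,"ynj":36}}
After op 2 (replace /as 31): {"as":31,"dxe":{"evd":39,"ga":10,"jwn":81,"lfg":7,"ynj":36}}
After op 3 (add /as 55): {"as":55,"dxe":{"evd":39,"ga":10,"jwn":81,"lfg":7,"ynj":36}}
After op 4 (replace /dxe/lfg 0): {"as":55,"dxe":{"evd":39,"ga":10,"jwn":81,"lfg":0,"ynj":36}}
After op 5 (add /m 7): {"as":55,"dxe":{"evd":39,"ga":10,"jwn":81,"lfg":0,"ynj":36},"m":7}
After op 6 (add /dxe/ru 96): {"as":55,"dxe":{"evd":39,"ga":10,"jwn":81,"lfg":0,"ru":96,"ynj":36},"m":7}
After op 7 (remove /dxe/lfg): {"as":55,"dxe":{"evd":39,"ga":10,"jwn":81,"ru":96,"ynj":36},"m":7}
After op 8 (add /mey 93): {"as":55,"dxe":{"evd":39,"ga":10,"jwn":81,"ru":96,"ynj":36},"m":7,"mey":93}
After op 9 (replace /mey 91): {"as":55,"dxe":{"evd":39,"ga":10,"jwn":81,"ru":96,"ynj":36},"m":7,"mey":91}
After op 10 (add /vn 40): {"as":55,"dxe":{"evd":39,"ga":10,"jwn":81,"ru":96,"ynj":36},"m":7,"mey":91,"vn":40}
After op 11 (add /dxe/vt 32): {"as":55,"dxe":{"evd":39,"ga":10,"jwn":81,"ru":96,"vt":32,"ynj":36},"m":7,"mey":91,"vn":40}
After op 12 (replace /dxe/vt 98): {"as":55,"dxe":{"evd":39,"ga":10,"jwn":81,"ru":96,"vt":98,"ynj":36},"m":7,"mey":91,"vn":40}
After op 13 (replace /dxe/jwn 67): {"as":55,"dxe":{"evd":39,"ga":10,"jwn":67,"ru":96,"vt":98,"ynj":36},"m":7,"mey":91,"vn":40}
After op 14 (replace /vn 39): {"as":55,"dxe":{"evd":39,"ga":10,"jwn":67,"ru":96,"vt":98,"ynj":36},"m":7,"mey":91,"vn":39}
After op 15 (remove /dxe/ynj): {"as":55,"dxe":{"evd":39,"ga":10,"jwn":67,"ru":96,"vt":98},"m":7,"mey":91,"vn":39}
After op 16 (add /dxe/bm 75): {"as":55,"dxe":{"bm":75,"evd":39,"ga":10,"jwn":67,"ru":96,"vt":98},"m":7,"mey":91,"vn":39}
After op 17 (replace /dxe/jwn 89): {"as":55,"dxe":{"bm":75,"evd":39,"ga":10,"jwn":89,"ru":96,"vt":98},"m":7,"mey":91,"vn":39}
After op 18 (replace /dxe/ru 6): {"as":55,"dxe":{"bm":75,"evd":39,"ga":10,"jwn":89,"ru":6,"vt":98},"m":7,"mey":91,"vn":39}
After op 19 (remove /mey): {"as":55,"dxe":{"bm":75,"evd":39,"ga":10,"jwn":89,"ru":6,"vt":98},"m":7,"vn":39}
Value at /dxe/evd: 39

Answer: 39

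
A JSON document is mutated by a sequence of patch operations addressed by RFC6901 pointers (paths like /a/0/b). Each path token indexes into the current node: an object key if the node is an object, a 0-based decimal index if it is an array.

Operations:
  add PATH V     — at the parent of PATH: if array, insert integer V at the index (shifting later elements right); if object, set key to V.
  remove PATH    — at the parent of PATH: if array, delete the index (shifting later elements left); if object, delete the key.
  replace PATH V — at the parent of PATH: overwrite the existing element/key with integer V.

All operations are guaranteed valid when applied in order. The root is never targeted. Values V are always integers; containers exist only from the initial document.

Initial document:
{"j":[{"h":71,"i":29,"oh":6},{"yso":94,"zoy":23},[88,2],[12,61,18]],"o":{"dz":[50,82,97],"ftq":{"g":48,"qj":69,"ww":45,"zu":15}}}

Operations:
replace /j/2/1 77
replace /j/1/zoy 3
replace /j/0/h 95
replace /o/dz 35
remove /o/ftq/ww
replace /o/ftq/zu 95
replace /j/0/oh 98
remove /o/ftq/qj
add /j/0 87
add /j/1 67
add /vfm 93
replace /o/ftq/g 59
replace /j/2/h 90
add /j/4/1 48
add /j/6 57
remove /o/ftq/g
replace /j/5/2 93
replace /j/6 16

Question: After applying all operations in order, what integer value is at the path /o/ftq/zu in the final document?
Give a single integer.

Answer: 95

Derivation:
After op 1 (replace /j/2/1 77): {"j":[{"h":71,"i":29,"oh":6},{"yso":94,"zoy":23},[88,77],[12,61,18]],"o":{"dz":[50,82,97],"ftq":{"g":48,"qj":69,"ww":45,"zu":15}}}
After op 2 (replace /j/1/zoy 3): {"j":[{"h":71,"i":29,"oh":6},{"yso":94,"zoy":3},[88,77],[12,61,18]],"o":{"dz":[50,82,97],"ftq":{"g":48,"qj":69,"ww":45,"zu":15}}}
After op 3 (replace /j/0/h 95): {"j":[{"h":95,"i":29,"oh":6},{"yso":94,"zoy":3},[88,77],[12,61,18]],"o":{"dz":[50,82,97],"ftq":{"g":48,"qj":69,"ww":45,"zu":15}}}
After op 4 (replace /o/dz 35): {"j":[{"h":95,"i":29,"oh":6},{"yso":94,"zoy":3},[88,77],[12,61,18]],"o":{"dz":35,"ftq":{"g":48,"qj":69,"ww":45,"zu":15}}}
After op 5 (remove /o/ftq/ww): {"j":[{"h":95,"i":29,"oh":6},{"yso":94,"zoy":3},[88,77],[12,61,18]],"o":{"dz":35,"ftq":{"g":48,"qj":69,"zu":15}}}
After op 6 (replace /o/ftq/zu 95): {"j":[{"h":95,"i":29,"oh":6},{"yso":94,"zoy":3},[88,77],[12,61,18]],"o":{"dz":35,"ftq":{"g":48,"qj":69,"zu":95}}}
After op 7 (replace /j/0/oh 98): {"j":[{"h":95,"i":29,"oh":98},{"yso":94,"zoy":3},[88,77],[12,61,18]],"o":{"dz":35,"ftq":{"g":48,"qj":69,"zu":95}}}
After op 8 (remove /o/ftq/qj): {"j":[{"h":95,"i":29,"oh":98},{"yso":94,"zoy":3},[88,77],[12,61,18]],"o":{"dz":35,"ftq":{"g":48,"zu":95}}}
After op 9 (add /j/0 87): {"j":[87,{"h":95,"i":29,"oh":98},{"yso":94,"zoy":3},[88,77],[12,61,18]],"o":{"dz":35,"ftq":{"g":48,"zu":95}}}
After op 10 (add /j/1 67): {"j":[87,67,{"h":95,"i":29,"oh":98},{"yso":94,"zoy":3},[88,77],[12,61,18]],"o":{"dz":35,"ftq":{"g":48,"zu":95}}}
After op 11 (add /vfm 93): {"j":[87,67,{"h":95,"i":29,"oh":98},{"yso":94,"zoy":3},[88,77],[12,61,18]],"o":{"dz":35,"ftq":{"g":48,"zu":95}},"vfm":93}
After op 12 (replace /o/ftq/g 59): {"j":[87,67,{"h":95,"i":29,"oh":98},{"yso":94,"zoy":3},[88,77],[12,61,18]],"o":{"dz":35,"ftq":{"g":59,"zu":95}},"vfm":93}
After op 13 (replace /j/2/h 90): {"j":[87,67,{"h":90,"i":29,"oh":98},{"yso":94,"zoy":3},[88,77],[12,61,18]],"o":{"dz":35,"ftq":{"g":59,"zu":95}},"vfm":93}
After op 14 (add /j/4/1 48): {"j":[87,67,{"h":90,"i":29,"oh":98},{"yso":94,"zoy":3},[88,48,77],[12,61,18]],"o":{"dz":35,"ftq":{"g":59,"zu":95}},"vfm":93}
After op 15 (add /j/6 57): {"j":[87,67,{"h":90,"i":29,"oh":98},{"yso":94,"zoy":3},[88,48,77],[12,61,18],57],"o":{"dz":35,"ftq":{"g":59,"zu":95}},"vfm":93}
After op 16 (remove /o/ftq/g): {"j":[87,67,{"h":90,"i":29,"oh":98},{"yso":94,"zoy":3},[88,48,77],[12,61,18],57],"o":{"dz":35,"ftq":{"zu":95}},"vfm":93}
After op 17 (replace /j/5/2 93): {"j":[87,67,{"h":90,"i":29,"oh":98},{"yso":94,"zoy":3},[88,48,77],[12,61,93],57],"o":{"dz":35,"ftq":{"zu":95}},"vfm":93}
After op 18 (replace /j/6 16): {"j":[87,67,{"h":90,"i":29,"oh":98},{"yso":94,"zoy":3},[88,48,77],[12,61,93],16],"o":{"dz":35,"ftq":{"zu":95}},"vfm":93}
Value at /o/ftq/zu: 95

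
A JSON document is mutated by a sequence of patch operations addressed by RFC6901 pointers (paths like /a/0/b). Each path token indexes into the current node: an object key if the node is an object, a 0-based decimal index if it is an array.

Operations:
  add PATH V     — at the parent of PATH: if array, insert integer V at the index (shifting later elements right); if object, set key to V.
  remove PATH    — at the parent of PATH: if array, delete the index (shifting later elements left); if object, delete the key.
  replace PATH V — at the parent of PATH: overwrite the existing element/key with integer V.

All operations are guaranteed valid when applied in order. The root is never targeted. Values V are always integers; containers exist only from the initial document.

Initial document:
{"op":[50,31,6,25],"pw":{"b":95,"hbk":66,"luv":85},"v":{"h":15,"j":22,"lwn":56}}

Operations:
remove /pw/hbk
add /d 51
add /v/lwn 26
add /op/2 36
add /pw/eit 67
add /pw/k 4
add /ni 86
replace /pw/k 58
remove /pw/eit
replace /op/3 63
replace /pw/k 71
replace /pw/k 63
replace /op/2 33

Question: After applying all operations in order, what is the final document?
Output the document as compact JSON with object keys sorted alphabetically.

After op 1 (remove /pw/hbk): {"op":[50,31,6,25],"pw":{"b":95,"luv":85},"v":{"h":15,"j":22,"lwn":56}}
After op 2 (add /d 51): {"d":51,"op":[50,31,6,25],"pw":{"b":95,"luv":85},"v":{"h":15,"j":22,"lwn":56}}
After op 3 (add /v/lwn 26): {"d":51,"op":[50,31,6,25],"pw":{"b":95,"luv":85},"v":{"h":15,"j":22,"lwn":26}}
After op 4 (add /op/2 36): {"d":51,"op":[50,31,36,6,25],"pw":{"b":95,"luv":85},"v":{"h":15,"j":22,"lwn":26}}
After op 5 (add /pw/eit 67): {"d":51,"op":[50,31,36,6,25],"pw":{"b":95,"eit":67,"luv":85},"v":{"h":15,"j":22,"lwn":26}}
After op 6 (add /pw/k 4): {"d":51,"op":[50,31,36,6,25],"pw":{"b":95,"eit":67,"k":4,"luv":85},"v":{"h":15,"j":22,"lwn":26}}
After op 7 (add /ni 86): {"d":51,"ni":86,"op":[50,31,36,6,25],"pw":{"b":95,"eit":67,"k":4,"luv":85},"v":{"h":15,"j":22,"lwn":26}}
After op 8 (replace /pw/k 58): {"d":51,"ni":86,"op":[50,31,36,6,25],"pw":{"b":95,"eit":67,"k":58,"luv":85},"v":{"h":15,"j":22,"lwn":26}}
After op 9 (remove /pw/eit): {"d":51,"ni":86,"op":[50,31,36,6,25],"pw":{"b":95,"k":58,"luv":85},"v":{"h":15,"j":22,"lwn":26}}
After op 10 (replace /op/3 63): {"d":51,"ni":86,"op":[50,31,36,63,25],"pw":{"b":95,"k":58,"luv":85},"v":{"h":15,"j":22,"lwn":26}}
After op 11 (replace /pw/k 71): {"d":51,"ni":86,"op":[50,31,36,63,25],"pw":{"b":95,"k":71,"luv":85},"v":{"h":15,"j":22,"lwn":26}}
After op 12 (replace /pw/k 63): {"d":51,"ni":86,"op":[50,31,36,63,25],"pw":{"b":95,"k":63,"luv":85},"v":{"h":15,"j":22,"lwn":26}}
After op 13 (replace /op/2 33): {"d":51,"ni":86,"op":[50,31,33,63,25],"pw":{"b":95,"k":63,"luv":85},"v":{"h":15,"j":22,"lwn":26}}

Answer: {"d":51,"ni":86,"op":[50,31,33,63,25],"pw":{"b":95,"k":63,"luv":85},"v":{"h":15,"j":22,"lwn":26}}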